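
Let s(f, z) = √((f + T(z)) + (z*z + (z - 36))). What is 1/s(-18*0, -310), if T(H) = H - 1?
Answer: √95443/95443 ≈ 0.0032369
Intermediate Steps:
T(H) = -1 + H
s(f, z) = √(-37 + f + z² + 2*z) (s(f, z) = √((f + (-1 + z)) + (z*z + (z - 36))) = √((-1 + f + z) + (z² + (-36 + z))) = √((-1 + f + z) + (-36 + z + z²)) = √(-37 + f + z² + 2*z))
1/s(-18*0, -310) = 1/(√(-37 - 18*0 + (-310)² + 2*(-310))) = 1/(√(-37 + 0 + 96100 - 620)) = 1/(√95443) = √95443/95443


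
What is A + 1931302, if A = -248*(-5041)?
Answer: 3181470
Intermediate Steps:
A = 1250168
A + 1931302 = 1250168 + 1931302 = 3181470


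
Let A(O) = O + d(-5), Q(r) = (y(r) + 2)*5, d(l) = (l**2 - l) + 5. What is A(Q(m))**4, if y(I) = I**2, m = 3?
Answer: 65610000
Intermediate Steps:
d(l) = 5 + l**2 - l
Q(r) = 10 + 5*r**2 (Q(r) = (r**2 + 2)*5 = (2 + r**2)*5 = 10 + 5*r**2)
A(O) = 35 + O (A(O) = O + (5 + (-5)**2 - 1*(-5)) = O + (5 + 25 + 5) = O + 35 = 35 + O)
A(Q(m))**4 = (35 + (10 + 5*3**2))**4 = (35 + (10 + 5*9))**4 = (35 + (10 + 45))**4 = (35 + 55)**4 = 90**4 = 65610000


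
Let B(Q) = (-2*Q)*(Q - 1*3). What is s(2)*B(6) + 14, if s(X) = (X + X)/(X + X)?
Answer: -22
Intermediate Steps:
B(Q) = -2*Q*(-3 + Q) (B(Q) = (-2*Q)*(Q - 3) = (-2*Q)*(-3 + Q) = -2*Q*(-3 + Q))
s(X) = 1 (s(X) = (2*X)/((2*X)) = (2*X)*(1/(2*X)) = 1)
s(2)*B(6) + 14 = 1*(2*6*(3 - 1*6)) + 14 = 1*(2*6*(3 - 6)) + 14 = 1*(2*6*(-3)) + 14 = 1*(-36) + 14 = -36 + 14 = -22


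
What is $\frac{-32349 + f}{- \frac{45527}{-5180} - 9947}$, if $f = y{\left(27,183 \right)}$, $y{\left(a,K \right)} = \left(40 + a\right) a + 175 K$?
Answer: $- \frac{7692300}{51479933} \approx -0.14942$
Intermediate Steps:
$y{\left(a,K \right)} = 175 K + a \left(40 + a\right)$ ($y{\left(a,K \right)} = a \left(40 + a\right) + 175 K = 175 K + a \left(40 + a\right)$)
$f = 33834$ ($f = 27^{2} + 40 \cdot 27 + 175 \cdot 183 = 729 + 1080 + 32025 = 33834$)
$\frac{-32349 + f}{- \frac{45527}{-5180} - 9947} = \frac{-32349 + 33834}{- \frac{45527}{-5180} - 9947} = \frac{1485}{\left(-45527\right) \left(- \frac{1}{5180}\right) - 9947} = \frac{1485}{\frac{45527}{5180} - 9947} = \frac{1485}{- \frac{51479933}{5180}} = 1485 \left(- \frac{5180}{51479933}\right) = - \frac{7692300}{51479933}$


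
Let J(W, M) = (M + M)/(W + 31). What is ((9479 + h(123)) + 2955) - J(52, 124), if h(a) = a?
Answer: 1041983/83 ≈ 12554.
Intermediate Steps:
J(W, M) = 2*M/(31 + W) (J(W, M) = (2*M)/(31 + W) = 2*M/(31 + W))
((9479 + h(123)) + 2955) - J(52, 124) = ((9479 + 123) + 2955) - 2*124/(31 + 52) = (9602 + 2955) - 2*124/83 = 12557 - 2*124/83 = 12557 - 1*248/83 = 12557 - 248/83 = 1041983/83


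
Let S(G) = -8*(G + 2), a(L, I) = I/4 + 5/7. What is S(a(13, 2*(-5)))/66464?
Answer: -3/116312 ≈ -2.5793e-5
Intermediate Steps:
a(L, I) = 5/7 + I/4 (a(L, I) = I*(¼) + 5*(⅐) = I/4 + 5/7 = 5/7 + I/4)
S(G) = -16 - 8*G (S(G) = -8*(2 + G) = -16 - 8*G)
S(a(13, 2*(-5)))/66464 = (-16 - 8*(5/7 + (2*(-5))/4))/66464 = (-16 - 8*(5/7 + (¼)*(-10)))*(1/66464) = (-16 - 8*(5/7 - 5/2))*(1/66464) = (-16 - 8*(-25/14))*(1/66464) = (-16 + 100/7)*(1/66464) = -12/7*1/66464 = -3/116312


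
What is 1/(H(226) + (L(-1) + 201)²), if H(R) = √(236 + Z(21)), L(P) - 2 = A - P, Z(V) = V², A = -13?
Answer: 36481/1330862684 - √677/1330862684 ≈ 2.7392e-5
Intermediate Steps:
L(P) = -11 - P (L(P) = 2 + (-13 - P) = -11 - P)
H(R) = √677 (H(R) = √(236 + 21²) = √(236 + 441) = √677)
1/(H(226) + (L(-1) + 201)²) = 1/(√677 + ((-11 - 1*(-1)) + 201)²) = 1/(√677 + ((-11 + 1) + 201)²) = 1/(√677 + (-10 + 201)²) = 1/(√677 + 191²) = 1/(√677 + 36481) = 1/(36481 + √677)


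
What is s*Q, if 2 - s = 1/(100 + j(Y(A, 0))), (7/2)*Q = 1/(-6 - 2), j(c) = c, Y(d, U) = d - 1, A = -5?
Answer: -187/2632 ≈ -0.071049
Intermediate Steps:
Y(d, U) = -1 + d
Q = -1/28 (Q = 2/(7*(-6 - 2)) = (2/7)/(-8) = (2/7)*(-⅛) = -1/28 ≈ -0.035714)
s = 187/94 (s = 2 - 1/(100 + (-1 - 5)) = 2 - 1/(100 - 6) = 2 - 1/94 = 187/94 ≈ 1.9894)
s*Q = (187/94)*(-1/28) = -187/2632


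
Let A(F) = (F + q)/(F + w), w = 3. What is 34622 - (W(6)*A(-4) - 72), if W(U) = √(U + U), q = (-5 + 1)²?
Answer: 34694 + 24*√3 ≈ 34736.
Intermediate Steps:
q = 16 (q = (-4)² = 16)
W(U) = √2*√U (W(U) = √(2*U) = √2*√U)
A(F) = (16 + F)/(3 + F) (A(F) = (F + 16)/(F + 3) = (16 + F)/(3 + F))
34622 - (W(6)*A(-4) - 72) = 34622 - ((√2*√6)*((16 - 4)/(3 - 4)) - 72) = 34622 - ((2*√3)*(12/(-1)) - 72) = 34622 - ((2*√3)*(-1*12) - 72) = 34622 - ((2*√3)*(-12) - 72) = 34622 - (-24*√3 - 72) = 34622 - (-72 - 24*√3) = 34622 + (72 + 24*√3) = 34694 + 24*√3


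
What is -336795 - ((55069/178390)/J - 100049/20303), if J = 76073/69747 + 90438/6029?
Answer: -8253709691959110051518461/24506984923109117510 ≈ -3.3679e+5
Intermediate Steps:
J = 6766423303/420504663 (J = 76073*(1/69747) + 90438*(1/6029) = 76073/69747 + 90438/6029 = 6766423303/420504663 ≈ 16.091)
-336795 - ((55069/178390)/J - 100049/20303) = -336795 - ((55069/178390)/(6766423303/420504663) - 100049/20303) = -336795 - ((55069*(1/178390))*(420504663/6766423303) - 100049*1/20303) = -336795 - ((55069/178390)*(420504663/6766423303) - 100049/20303) = -336795 - (23156771286747/1207062253022170 - 100049/20303) = -336795 - 1*(-120295219425180261989/24506984923109117510) = -336795 + 120295219425180261989/24506984923109117510 = -8253709691959110051518461/24506984923109117510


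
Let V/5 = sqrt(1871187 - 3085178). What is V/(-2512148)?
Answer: -5*I*sqrt(1213991)/2512148 ≈ -0.002193*I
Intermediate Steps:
V = 5*I*sqrt(1213991) (V = 5*sqrt(1871187 - 3085178) = 5*sqrt(-1213991) = 5*(I*sqrt(1213991)) = 5*I*sqrt(1213991) ≈ 5509.1*I)
V/(-2512148) = (5*I*sqrt(1213991))/(-2512148) = (5*I*sqrt(1213991))*(-1/2512148) = -5*I*sqrt(1213991)/2512148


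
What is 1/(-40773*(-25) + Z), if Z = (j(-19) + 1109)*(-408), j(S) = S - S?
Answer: 1/566853 ≈ 1.7641e-6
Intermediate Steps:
j(S) = 0
Z = -452472 (Z = (0 + 1109)*(-408) = 1109*(-408) = -452472)
1/(-40773*(-25) + Z) = 1/(-40773*(-25) - 452472) = 1/(1019325 - 452472) = 1/566853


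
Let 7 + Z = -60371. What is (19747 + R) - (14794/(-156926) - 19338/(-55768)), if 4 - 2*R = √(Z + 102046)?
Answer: 43207540003909/2187862292 - √10417 ≈ 19647.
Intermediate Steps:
Z = -60378 (Z = -7 - 60371 = -60378)
R = 2 - √10417 (R = 2 - √(-60378 + 102046)/2 = 2 - √10417 ≈ -100.06)
(19747 + R) - (14794/(-156926) - 19338/(-55768)) = (19747 + (2 - √10417)) - (14794/(-156926) - 19338/(-55768)) = (19749 - √10417) - (14794*(-1/156926) - 19338*(-1/55768)) = (19749 - √10417) - (-7397/78463 + 9669/27884) = (19749 - √10417) - 1*552400799/2187862292 = (19749 - √10417) - 552400799/2187862292 = 43207540003909/2187862292 - √10417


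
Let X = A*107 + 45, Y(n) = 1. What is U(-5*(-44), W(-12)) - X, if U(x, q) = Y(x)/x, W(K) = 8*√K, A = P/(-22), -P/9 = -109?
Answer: 1039771/220 ≈ 4726.2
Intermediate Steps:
P = 981 (P = -9*(-109) = 981)
A = -981/22 (A = 981/(-22) = 981*(-1/22) = -981/22 ≈ -44.591)
X = -103977/22 (X = -981/22*107 + 45 = -104967/22 + 45 = -103977/22 ≈ -4726.2)
U(x, q) = 1/x
U(-5*(-44), W(-12)) - X = 1/(-5*(-44)) - 1*(-103977/22) = 1/220 + 103977/22 = 1039771/220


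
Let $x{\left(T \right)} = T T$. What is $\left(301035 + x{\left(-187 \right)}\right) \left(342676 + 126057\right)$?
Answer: $157496162932$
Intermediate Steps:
$x{\left(T \right)} = T^{2}$
$\left(301035 + x{\left(-187 \right)}\right) \left(342676 + 126057\right) = \left(301035 + \left(-187\right)^{2}\right) \left(342676 + 126057\right) = \left(301035 + 34969\right) 468733 = 336004 \cdot 468733 = 157496162932$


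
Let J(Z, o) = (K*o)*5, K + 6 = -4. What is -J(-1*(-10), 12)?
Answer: 600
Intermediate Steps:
K = -10 (K = -6 - 4 = -10)
J(Z, o) = -50*o (J(Z, o) = -10*o*5 = -50*o)
-J(-1*(-10), 12) = -(-50)*12 = -1*(-600) = 600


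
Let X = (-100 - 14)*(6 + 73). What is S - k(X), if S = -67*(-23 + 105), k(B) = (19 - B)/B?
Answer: -2603681/474 ≈ -5493.0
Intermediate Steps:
X = -9006 (X = -114*79 = -9006)
k(B) = (19 - B)/B
S = -5494 (S = -67*82 = -5494)
S - k(X) = -5494 - (19 - 1*(-9006))/(-9006) = -5494 - (-1)*(19 + 9006)/9006 = -5494 - (-1)*9025/9006 = -5494 - 1*(-475/474) = -5494 + 475/474 = -2603681/474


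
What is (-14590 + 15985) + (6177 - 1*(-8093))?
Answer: 15665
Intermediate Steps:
(-14590 + 15985) + (6177 - 1*(-8093)) = 1395 + (6177 + 8093) = 1395 + 14270 = 15665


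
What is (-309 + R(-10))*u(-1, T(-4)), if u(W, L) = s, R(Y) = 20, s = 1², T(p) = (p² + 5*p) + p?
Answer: -289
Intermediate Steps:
T(p) = p² + 6*p
s = 1
u(W, L) = 1
(-309 + R(-10))*u(-1, T(-4)) = (-309 + 20)*1 = -289*1 = -289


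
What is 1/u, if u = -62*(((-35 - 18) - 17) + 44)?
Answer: 1/1612 ≈ 0.00062035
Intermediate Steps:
u = 1612 (u = -62*((-53 - 17) + 44) = -62*(-70 + 44) = -62*(-26) = 1612)
1/u = 1/1612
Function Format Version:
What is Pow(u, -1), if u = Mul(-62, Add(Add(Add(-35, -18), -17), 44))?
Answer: Rational(1, 1612) ≈ 0.00062035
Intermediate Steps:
u = 1612 (u = Mul(-62, Add(Add(-53, -17), 44)) = Mul(-62, Add(-70, 44)) = Mul(-62, -26) = 1612)
Pow(u, -1) = Pow(1612, -1) = Rational(1, 1612)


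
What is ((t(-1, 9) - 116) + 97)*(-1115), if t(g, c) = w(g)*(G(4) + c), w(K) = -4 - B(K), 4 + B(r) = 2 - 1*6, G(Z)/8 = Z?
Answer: -161675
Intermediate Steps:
G(Z) = 8*Z
B(r) = -8 (B(r) = -4 + (2 - 1*6) = -4 + (2 - 6) = -4 - 4 = -8)
w(K) = 4 (w(K) = -4 - 1*(-8) = -4 + 8 = 4)
t(g, c) = 128 + 4*c (t(g, c) = 4*(8*4 + c) = 4*(32 + c) = 128 + 4*c)
((t(-1, 9) - 116) + 97)*(-1115) = (((128 + 4*9) - 116) + 97)*(-1115) = (((128 + 36) - 116) + 97)*(-1115) = ((164 - 116) + 97)*(-1115) = (48 + 97)*(-1115) = 145*(-1115) = -161675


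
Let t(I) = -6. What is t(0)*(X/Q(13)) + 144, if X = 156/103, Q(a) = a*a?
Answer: 192744/1339 ≈ 143.95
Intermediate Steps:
Q(a) = a²
X = 156/103 (X = 156*(1/103) = 156/103 ≈ 1.5146)
t(0)*(X/Q(13)) + 144 = -936/(103*(13²)) + 144 = -936/(103*169) + 144 = -6*12/1339 + 144 = -72/1339 + 144 = 192744/1339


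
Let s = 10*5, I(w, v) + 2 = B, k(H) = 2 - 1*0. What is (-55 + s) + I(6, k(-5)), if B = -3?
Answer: -10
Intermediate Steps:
k(H) = 2 (k(H) = 2 + 0 = 2)
I(w, v) = -5 (I(w, v) = -2 - 3 = -5)
s = 50
(-55 + s) + I(6, k(-5)) = (-55 + 50) - 5 = -5 - 5 = -10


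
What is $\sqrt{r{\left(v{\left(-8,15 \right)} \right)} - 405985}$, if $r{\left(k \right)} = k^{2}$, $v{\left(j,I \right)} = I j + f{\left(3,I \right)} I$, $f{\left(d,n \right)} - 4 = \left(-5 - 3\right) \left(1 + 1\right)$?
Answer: $i \sqrt{315985} \approx 562.13 i$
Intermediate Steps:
$f{\left(d,n \right)} = -12$ ($f{\left(d,n \right)} = 4 + \left(-5 - 3\right) \left(1 + 1\right) = 4 + \left(-5 - 3\right) 2 = 4 - 16 = -12$)
$v{\left(j,I \right)} = - 12 I + I j$ ($v{\left(j,I \right)} = I j - 12 I = - 12 I + I j$)
$\sqrt{r{\left(v{\left(-8,15 \right)} \right)} - 405985} = \sqrt{\left(15 \left(-12 - 8\right)\right)^{2} - 405985} = \sqrt{\left(15 \left(-20\right)\right)^{2} - 405985} = \sqrt{\left(-300\right)^{2} - 405985} = \sqrt{90000 - 405985} = \sqrt{-315985} = i \sqrt{315985}$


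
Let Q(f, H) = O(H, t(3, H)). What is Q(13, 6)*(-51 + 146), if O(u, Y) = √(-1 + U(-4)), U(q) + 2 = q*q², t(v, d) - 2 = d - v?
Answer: 95*I*√67 ≈ 777.61*I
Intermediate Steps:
t(v, d) = 2 + d - v (t(v, d) = 2 + (d - v) = 2 + d - v)
U(q) = -2 + q³ (U(q) = -2 + q*q² = -2 + q³)
O(u, Y) = I*√67 (O(u, Y) = √(-1 + (-2 + (-4)³)) = √(-1 + (-2 - 64)) = √(-1 - 66) = √(-67) = I*√67)
Q(f, H) = I*√67
Q(13, 6)*(-51 + 146) = (I*√67)*(-51 + 146) = (I*√67)*95 = 95*I*√67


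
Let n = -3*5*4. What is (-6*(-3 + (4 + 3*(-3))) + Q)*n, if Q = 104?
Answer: -9120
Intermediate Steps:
n = -60 (n = -15*4 = -60)
(-6*(-3 + (4 + 3*(-3))) + Q)*n = (-6*(-3 + (4 + 3*(-3))) + 104)*(-60) = (-6*(-3 + (4 - 9)) + 104)*(-60) = (-6*(-3 - 5) + 104)*(-60) = (-6*(-8) + 104)*(-60) = (48 + 104)*(-60) = 152*(-60) = -9120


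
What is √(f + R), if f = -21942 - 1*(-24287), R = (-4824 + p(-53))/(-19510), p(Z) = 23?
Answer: √892694702010/19510 ≈ 48.428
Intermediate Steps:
R = 4801/19510 (R = (-4824 + 23)/(-19510) = -4801*(-1/19510) = 4801/19510 ≈ 0.24608)
f = 2345 (f = -21942 + 24287 = 2345)
√(f + R) = √(2345 + 4801/19510) = √(45755751/19510) = √892694702010/19510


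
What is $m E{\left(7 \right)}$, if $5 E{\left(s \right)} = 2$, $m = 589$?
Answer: $\frac{1178}{5} \approx 235.6$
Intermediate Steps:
$E{\left(s \right)} = \frac{2}{5}$ ($E{\left(s \right)} = \frac{1}{5} \cdot 2 = \frac{2}{5}$)
$m E{\left(7 \right)} = 589 \cdot \frac{2}{5} = \frac{1178}{5}$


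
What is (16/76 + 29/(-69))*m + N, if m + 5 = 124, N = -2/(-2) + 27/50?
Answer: -1535303/65550 ≈ -23.422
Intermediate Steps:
N = 77/50 (N = -2*(-1/2) + 27*(1/50) = 1 + 27/50 = 77/50 ≈ 1.5400)
m = 119 (m = -5 + 124 = 119)
(16/76 + 29/(-69))*m + N = (16/76 + 29/(-69))*119 + 77/50 = (16*(1/76) + 29*(-1/69))*119 + 77/50 = (4/19 - 29/69)*119 + 77/50 = -275/1311*119 + 77/50 = -32725/1311 + 77/50 = -1535303/65550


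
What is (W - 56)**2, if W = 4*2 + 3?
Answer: 2025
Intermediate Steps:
W = 11 (W = 8 + 3 = 11)
(W - 56)**2 = (11 - 56)**2 = (-45)**2 = 2025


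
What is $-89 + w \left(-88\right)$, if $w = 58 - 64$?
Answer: $439$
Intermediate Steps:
$w = -6$
$-89 + w \left(-88\right) = -89 - -528 = -89 + 528 = 439$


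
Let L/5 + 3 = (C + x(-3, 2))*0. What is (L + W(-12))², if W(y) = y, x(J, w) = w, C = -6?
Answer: 729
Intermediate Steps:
L = -15 (L = -15 + 5*((-6 + 2)*0) = -15 + 5*(-4*0) = -15 + 5*0 = -15 + 0 = -15)
(L + W(-12))² = (-15 - 12)² = (-27)² = 729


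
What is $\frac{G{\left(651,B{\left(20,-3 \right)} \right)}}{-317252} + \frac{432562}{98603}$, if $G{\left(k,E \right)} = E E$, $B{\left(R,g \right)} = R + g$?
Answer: $\frac{137202663357}{31281998956} \approx 4.386$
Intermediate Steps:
$G{\left(k,E \right)} = E^{2}$
$\frac{G{\left(651,B{\left(20,-3 \right)} \right)}}{-317252} + \frac{432562}{98603} = \frac{\left(20 - 3\right)^{2}}{-317252} + \frac{432562}{98603} = 17^{2} \left(- \frac{1}{317252}\right) + 432562 \cdot \frac{1}{98603} = 289 \left(- \frac{1}{317252}\right) + \frac{432562}{98603} = - \frac{289}{317252} + \frac{432562}{98603} = \frac{137202663357}{31281998956}$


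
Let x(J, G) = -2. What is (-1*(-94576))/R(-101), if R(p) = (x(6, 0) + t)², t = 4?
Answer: 23644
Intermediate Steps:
R(p) = 4 (R(p) = (-2 + 4)² = 2² = 4)
(-1*(-94576))/R(-101) = -1*(-94576)/4 = 94576*(¼) = 23644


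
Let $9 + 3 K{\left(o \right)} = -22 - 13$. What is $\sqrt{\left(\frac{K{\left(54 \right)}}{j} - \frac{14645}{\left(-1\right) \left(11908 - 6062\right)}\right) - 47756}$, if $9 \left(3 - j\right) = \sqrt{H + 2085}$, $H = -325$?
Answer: $\frac{\sqrt{44068777917414 - 6528039514504 \sqrt{110}}}{5846 \sqrt{-27 + 4 \sqrt{110}}} \approx 218.51 i$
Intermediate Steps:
$j = 3 - \frac{4 \sqrt{110}}{9}$ ($j = 3 - \frac{\sqrt{-325 + 2085}}{9} = 3 - \frac{\sqrt{1760}}{9} = 3 - \frac{4 \sqrt{110}}{9} \approx -1.6614$)
$K{\left(o \right)} = - \frac{44}{3}$ ($K{\left(o \right)} = -3 + \frac{-22 - 13}{3} = -3 + \frac{1}{3} \left(-35\right) = -3 - \frac{35}{3} = - \frac{44}{3}$)
$\sqrt{\left(\frac{K{\left(54 \right)}}{j} - \frac{14645}{\left(-1\right) \left(11908 - 6062\right)}\right) - 47756} = \sqrt{\left(- \frac{44}{3 \left(3 - \frac{4 \sqrt{110}}{9}\right)} - \frac{14645}{\left(-1\right) \left(11908 - 6062\right)}\right) - 47756} = \sqrt{\left(- \frac{44}{3 \left(3 - \frac{4 \sqrt{110}}{9}\right)} - \frac{14645}{\left(-1\right) 5846}\right) - 47756} = \sqrt{\left(- \frac{44}{3 \left(3 - \frac{4 \sqrt{110}}{9}\right)} - \frac{14645}{-5846}\right) - 47756} = \sqrt{\left(- \frac{44}{3 \left(3 - \frac{4 \sqrt{110}}{9}\right)} - - \frac{14645}{5846}\right) - 47756} = \sqrt{\left(- \frac{44}{3 \left(3 - \frac{4 \sqrt{110}}{9}\right)} + \frac{14645}{5846}\right) - 47756} = \sqrt{\left(\frac{14645}{5846} - \frac{44}{3 \left(3 - \frac{4 \sqrt{110}}{9}\right)}\right) - 47756} = \sqrt{- \frac{279166931}{5846} - \frac{44}{3 \left(3 - \frac{4 \sqrt{110}}{9}\right)}}$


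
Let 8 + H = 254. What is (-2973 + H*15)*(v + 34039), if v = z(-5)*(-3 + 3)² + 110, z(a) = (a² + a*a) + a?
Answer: 24484833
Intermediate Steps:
H = 246 (H = -8 + 254 = 246)
z(a) = a + 2*a² (z(a) = (a² + a²) + a = 2*a² + a = a + 2*a²)
v = 110 (v = (-5*(1 + 2*(-5)))*(-3 + 3)² + 110 = -5*(1 - 10)*0² + 110 = -5*(-9)*0 + 110 = 45*0 + 110 = 0 + 110 = 110)
(-2973 + H*15)*(v + 34039) = (-2973 + 246*15)*(110 + 34039) = (-2973 + 3690)*34149 = 717*34149 = 24484833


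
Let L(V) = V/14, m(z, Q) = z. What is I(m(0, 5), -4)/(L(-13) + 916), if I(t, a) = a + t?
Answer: -56/12811 ≈ -0.0043712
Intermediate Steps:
L(V) = V/14 (L(V) = V*(1/14) = V/14)
I(m(0, 5), -4)/(L(-13) + 916) = (-4 + 0)/((1/14)*(-13) + 916) = -4/(-13/14 + 916) = -4/(12811/14) = (14/12811)*(-4) = -56/12811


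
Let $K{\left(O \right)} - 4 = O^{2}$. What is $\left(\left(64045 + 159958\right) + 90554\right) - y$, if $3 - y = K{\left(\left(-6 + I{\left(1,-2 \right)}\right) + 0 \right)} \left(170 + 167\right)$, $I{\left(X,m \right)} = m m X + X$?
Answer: $316239$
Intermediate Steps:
$I{\left(X,m \right)} = X + X m^{2}$ ($I{\left(X,m \right)} = m^{2} X + X = X m^{2} + X = X + X m^{2}$)
$K{\left(O \right)} = 4 + O^{2}$
$y = -1682$ ($y = 3 - \left(4 + \left(\left(-6 + 1 \left(1 + \left(-2\right)^{2}\right)\right) + 0\right)^{2}\right) \left(170 + 167\right) = 3 - \left(4 + \left(\left(-6 + 1 \left(1 + 4\right)\right) + 0\right)^{2}\right) 337 = 3 - \left(4 + \left(\left(-6 + 1 \cdot 5\right) + 0\right)^{2}\right) 337 = 3 - \left(4 + \left(\left(-6 + 5\right) + 0\right)^{2}\right) 337 = 3 - \left(4 + \left(-1 + 0\right)^{2}\right) 337 = 3 - \left(4 + \left(-1\right)^{2}\right) 337 = 3 - \left(4 + 1\right) 337 = 3 - 5 \cdot 337 = 3 - 1685 = -1682$)
$\left(\left(64045 + 159958\right) + 90554\right) - y = \left(\left(64045 + 159958\right) + 90554\right) - -1682 = \left(224003 + 90554\right) + 1682 = 314557 + 1682 = 316239$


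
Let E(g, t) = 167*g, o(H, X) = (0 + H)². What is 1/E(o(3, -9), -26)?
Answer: 1/1503 ≈ 0.00066534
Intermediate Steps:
o(H, X) = H²
1/E(o(3, -9), -26) = 1/(167*3²) = 1/(167*9) = 1/1503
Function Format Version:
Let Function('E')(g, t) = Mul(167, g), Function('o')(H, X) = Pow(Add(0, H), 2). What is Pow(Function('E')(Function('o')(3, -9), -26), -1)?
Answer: Rational(1, 1503) ≈ 0.00066534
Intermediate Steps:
Function('o')(H, X) = Pow(H, 2)
Pow(Function('E')(Function('o')(3, -9), -26), -1) = Pow(Mul(167, Pow(3, 2)), -1) = Pow(Mul(167, 9), -1) = Pow(1503, -1) = Rational(1, 1503)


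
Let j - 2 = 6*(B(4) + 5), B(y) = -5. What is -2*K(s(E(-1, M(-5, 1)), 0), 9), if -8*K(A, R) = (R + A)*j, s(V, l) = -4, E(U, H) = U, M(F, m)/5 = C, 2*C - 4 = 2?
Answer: 5/2 ≈ 2.5000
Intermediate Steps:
C = 3 (C = 2 + (½)*2 = 2 + 1 = 3)
M(F, m) = 15 (M(F, m) = 5*3 = 15)
j = 2 (j = 2 + 6*(-5 + 5) = 2 + 6*0 = 2 + 0 = 2)
K(A, R) = -A/4 - R/4 (K(A, R) = -(R + A)*2/8 = -(A + R)*2/8 = -(2*A + 2*R)/8 = -A/4 - R/4)
-2*K(s(E(-1, M(-5, 1)), 0), 9) = -2*(-¼*(-4) - ¼*9) = -2*(1 - 9/4) = -2*(-5/4) = 5/2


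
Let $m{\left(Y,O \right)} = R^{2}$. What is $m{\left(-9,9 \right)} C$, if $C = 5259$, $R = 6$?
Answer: $189324$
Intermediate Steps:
$m{\left(Y,O \right)} = 36$ ($m{\left(Y,O \right)} = 6^{2} = 36$)
$m{\left(-9,9 \right)} C = 36 \cdot 5259 = 189324$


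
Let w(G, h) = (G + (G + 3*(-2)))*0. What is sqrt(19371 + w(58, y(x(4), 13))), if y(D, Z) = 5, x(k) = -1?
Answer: sqrt(19371) ≈ 139.18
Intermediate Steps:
w(G, h) = 0 (w(G, h) = (G + (G - 6))*0 = (G + (-6 + G))*0 = (-6 + 2*G)*0 = 0)
sqrt(19371 + w(58, y(x(4), 13))) = sqrt(19371 + 0) = sqrt(19371)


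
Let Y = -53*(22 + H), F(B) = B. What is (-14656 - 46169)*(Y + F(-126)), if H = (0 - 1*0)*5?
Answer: 78585900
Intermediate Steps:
H = 0 (H = (0 + 0)*5 = 0*5 = 0)
Y = -1166 (Y = -53*(22 + 0) = -53*22 = -1166)
(-14656 - 46169)*(Y + F(-126)) = (-14656 - 46169)*(-1166 - 126) = -60825*(-1292) = 78585900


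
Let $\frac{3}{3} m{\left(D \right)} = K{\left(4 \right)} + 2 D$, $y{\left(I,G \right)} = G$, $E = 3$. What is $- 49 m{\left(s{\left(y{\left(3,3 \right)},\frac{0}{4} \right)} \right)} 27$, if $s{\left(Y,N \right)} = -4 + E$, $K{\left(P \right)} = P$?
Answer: $-2646$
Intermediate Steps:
$s{\left(Y,N \right)} = -1$ ($s{\left(Y,N \right)} = -4 + 3 = -1$)
$m{\left(D \right)} = 4 + 2 D$
$- 49 m{\left(s{\left(y{\left(3,3 \right)},\frac{0}{4} \right)} \right)} 27 = - 49 \left(4 + 2 \left(-1\right)\right) 27 = - 49 \left(4 - 2\right) 27 = \left(-49\right) 2 \cdot 27 = \left(-98\right) 27 = -2646$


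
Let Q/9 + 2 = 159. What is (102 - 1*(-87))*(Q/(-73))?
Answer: -267057/73 ≈ -3658.3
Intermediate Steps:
Q = 1413 (Q = -18 + 9*159 = -18 + 1431 = 1413)
(102 - 1*(-87))*(Q/(-73)) = (102 - 1*(-87))*(1413/(-73)) = (102 + 87)*(1413*(-1/73)) = 189*(-1413/73) = -267057/73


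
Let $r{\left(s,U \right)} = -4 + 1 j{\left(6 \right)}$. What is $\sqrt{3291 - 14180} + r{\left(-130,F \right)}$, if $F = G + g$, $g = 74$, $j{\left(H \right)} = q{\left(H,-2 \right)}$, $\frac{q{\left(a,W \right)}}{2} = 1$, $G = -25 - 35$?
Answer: $-2 + i \sqrt{10889} \approx -2.0 + 104.35 i$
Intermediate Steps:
$G = -60$ ($G = -25 - 35 = -60$)
$q{\left(a,W \right)} = 2$ ($q{\left(a,W \right)} = 2 \cdot 1 = 2$)
$j{\left(H \right)} = 2$
$F = 14$ ($F = -60 + 74 = 14$)
$r{\left(s,U \right)} = -2$ ($r{\left(s,U \right)} = -4 + 1 \cdot 2 = -4 + 2 = -2$)
$\sqrt{3291 - 14180} + r{\left(-130,F \right)} = \sqrt{3291 - 14180} - 2 = \sqrt{-10889} - 2 = i \sqrt{10889} - 2 = -2 + i \sqrt{10889}$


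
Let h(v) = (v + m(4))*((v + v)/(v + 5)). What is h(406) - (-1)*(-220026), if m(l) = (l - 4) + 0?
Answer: -90101014/411 ≈ -2.1922e+5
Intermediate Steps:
m(l) = -4 + l (m(l) = (-4 + l) + 0 = -4 + l)
h(v) = 2*v**2/(5 + v) (h(v) = (v + (-4 + 4))*((v + v)/(v + 5)) = (v + 0)*((2*v)/(5 + v)) = v*(2*v/(5 + v)) = 2*v**2/(5 + v))
h(406) - (-1)*(-220026) = 2*406**2/(5 + 406) - (-1)*(-220026) = 2*164836/411 - 1*220026 = 2*164836*(1/411) - 220026 = 329672/411 - 220026 = -90101014/411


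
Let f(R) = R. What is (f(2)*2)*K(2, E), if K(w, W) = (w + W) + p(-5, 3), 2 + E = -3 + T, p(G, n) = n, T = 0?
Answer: 0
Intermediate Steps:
E = -5 (E = -2 + (-3 + 0) = -2 - 3 = -5)
K(w, W) = 3 + W + w (K(w, W) = (w + W) + 3 = (W + w) + 3 = 3 + W + w)
(f(2)*2)*K(2, E) = (2*2)*(3 - 5 + 2) = 4*0 = 0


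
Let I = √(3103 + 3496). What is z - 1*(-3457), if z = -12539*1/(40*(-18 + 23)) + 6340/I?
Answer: 678861/200 + 6340*√6599/6599 ≈ 3472.4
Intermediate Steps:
I = √6599 ≈ 81.234
z = -12539/200 + 6340*√6599/6599 (z = -12539*1/(40*(-18 + 23)) + 6340/(√6599) = -12539/(5*40) + 6340*(√6599/6599) = -12539/200 + 6340*√6599/6599 ≈ 15.351)
z - 1*(-3457) = (-12539/200 + 6340*√6599/6599) - 1*(-3457) = (-12539/200 + 6340*√6599/6599) + 3457 = 678861/200 + 6340*√6599/6599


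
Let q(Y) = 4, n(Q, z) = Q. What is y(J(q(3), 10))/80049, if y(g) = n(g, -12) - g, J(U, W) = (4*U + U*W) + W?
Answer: 0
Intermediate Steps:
J(U, W) = W + 4*U + U*W
y(g) = 0 (y(g) = g - g = 0)
y(J(q(3), 10))/80049 = 0/80049 = 0*(1/80049) = 0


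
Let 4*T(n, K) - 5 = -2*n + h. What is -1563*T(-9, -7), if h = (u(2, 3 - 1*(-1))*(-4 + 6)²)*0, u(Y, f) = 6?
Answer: -35949/4 ≈ -8987.3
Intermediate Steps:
h = 0 (h = (6*(-4 + 6)²)*0 = (6*2²)*0 = (6*4)*0 = 24*0 = 0)
T(n, K) = 5/4 - n/2 (T(n, K) = 5/4 + (-2*n + 0)/4 = 5/4 + (-2*n)/4 = 5/4 - n/2)
-1563*T(-9, -7) = -1563*(5/4 - ½*(-9)) = -1563*(5/4 + 9/2) = -1563*23/4 = -35949/4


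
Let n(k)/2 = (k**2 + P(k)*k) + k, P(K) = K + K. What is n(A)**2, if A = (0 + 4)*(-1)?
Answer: 7744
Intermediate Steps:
P(K) = 2*K
A = -4 (A = 4*(-1) = -4)
n(k) = 2*k + 6*k**2 (n(k) = 2*((k**2 + (2*k)*k) + k) = 2*((k**2 + 2*k**2) + k) = 2*(3*k**2 + k) = 2*(k + 3*k**2) = 2*k + 6*k**2)
n(A)**2 = (2*(-4)*(1 + 3*(-4)))**2 = (2*(-4)*(1 - 12))**2 = (2*(-4)*(-11))**2 = 88**2 = 7744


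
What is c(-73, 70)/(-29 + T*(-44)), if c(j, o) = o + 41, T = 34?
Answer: -111/1525 ≈ -0.072787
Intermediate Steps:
c(j, o) = 41 + o
c(-73, 70)/(-29 + T*(-44)) = (41 + 70)/(-29 + 34*(-44)) = 111/(-29 - 1496) = 111/(-1525) = 111*(-1/1525) = -111/1525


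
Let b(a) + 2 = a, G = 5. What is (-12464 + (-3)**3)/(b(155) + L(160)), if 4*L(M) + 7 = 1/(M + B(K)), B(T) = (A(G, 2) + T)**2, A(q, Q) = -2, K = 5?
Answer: -4221958/51123 ≈ -82.584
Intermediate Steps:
b(a) = -2 + a
B(T) = (-2 + T)**2
L(M) = -7/4 + 1/(4*(9 + M)) (L(M) = -7/4 + 1/(4*(M + (-2 + 5)**2)) = -7/4 + 1/(4*(M + 3**2)) = -7/4 + 1/(4*(M + 9)) = -7/4 + 1/(4*(9 + M)))
(-12464 + (-3)**3)/(b(155) + L(160)) = (-12464 + (-3)**3)/((-2 + 155) + (-62 - 7*160)/(4*(9 + 160))) = (-12464 - 27)/(153 + (1/4)*(-62 - 1120)/169) = -12491/(153 + (1/4)*(1/169)*(-1182)) = -12491/(153 - 591/338) = -12491/51123/338 = -12491*338/51123 = -4221958/51123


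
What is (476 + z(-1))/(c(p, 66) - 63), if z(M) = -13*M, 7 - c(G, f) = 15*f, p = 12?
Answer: -489/1046 ≈ -0.46749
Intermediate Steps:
c(G, f) = 7 - 15*f
(476 + z(-1))/(c(p, 66) - 63) = (476 - 13*(-1))/((7 - 15*66) - 63) = (476 + 13)/((7 - 990) - 63) = 489/(-983 - 63) = 489/(-1046) = 489*(-1/1046) = -489/1046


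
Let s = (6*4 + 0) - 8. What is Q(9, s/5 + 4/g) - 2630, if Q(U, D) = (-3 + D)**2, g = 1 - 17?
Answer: -1051999/400 ≈ -2630.0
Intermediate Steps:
g = -16
s = 16 (s = (24 + 0) - 8 = 24 - 8 = 16)
Q(9, s/5 + 4/g) - 2630 = (-3 + (16/5 + 4/(-16)))**2 - 2630 = (-3 + (16*(1/5) + 4*(-1/16)))**2 - 2630 = (-3 + (16/5 - 1/4))**2 - 2630 = (-3 + 59/20)**2 - 2630 = (-1/20)**2 - 2630 = 1/400 - 2630 = -1051999/400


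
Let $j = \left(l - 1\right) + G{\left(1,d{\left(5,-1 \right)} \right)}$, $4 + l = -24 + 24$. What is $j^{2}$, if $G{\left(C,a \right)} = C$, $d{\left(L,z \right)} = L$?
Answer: $16$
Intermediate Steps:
$l = -4$ ($l = -4 + \left(-24 + 24\right) = -4 + 0 = -4$)
$j = -4$ ($j = \left(-4 - 1\right) + 1 = -5 + 1 = -4$)
$j^{2} = \left(-4\right)^{2} = 16$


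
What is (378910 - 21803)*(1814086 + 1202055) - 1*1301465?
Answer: 1077083762622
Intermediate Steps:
(378910 - 21803)*(1814086 + 1202055) - 1*1301465 = 357107*3016141 - 1301465 = 1077085064087 - 1301465 = 1077083762622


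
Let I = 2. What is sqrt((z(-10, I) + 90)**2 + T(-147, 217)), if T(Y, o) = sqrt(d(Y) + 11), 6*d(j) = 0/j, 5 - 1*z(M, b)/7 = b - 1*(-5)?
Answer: sqrt(5776 + sqrt(11)) ≈ 76.022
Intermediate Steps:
z(M, b) = -7*b (z(M, b) = 35 - 7*(b - 1*(-5)) = 35 - 7*(b + 5) = 35 - 7*(5 + b) = 35 + (-35 - 7*b) = -7*b)
d(j) = 0 (d(j) = (0/j)/6 = (1/6)*0 = 0)
T(Y, o) = sqrt(11) (T(Y, o) = sqrt(0 + 11) = sqrt(11))
sqrt((z(-10, I) + 90)**2 + T(-147, 217)) = sqrt((-7*2 + 90)**2 + sqrt(11)) = sqrt((-14 + 90)**2 + sqrt(11)) = sqrt(76**2 + sqrt(11)) = sqrt(5776 + sqrt(11))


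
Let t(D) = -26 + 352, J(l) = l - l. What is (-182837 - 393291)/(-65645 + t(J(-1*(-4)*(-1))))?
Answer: 576128/65319 ≈ 8.8202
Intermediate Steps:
J(l) = 0
t(D) = 326
(-182837 - 393291)/(-65645 + t(J(-1*(-4)*(-1)))) = (-182837 - 393291)/(-65645 + 326) = -576128/(-65319) = -576128*(-1/65319) = 576128/65319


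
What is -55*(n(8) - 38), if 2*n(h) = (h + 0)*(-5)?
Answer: 3190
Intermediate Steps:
n(h) = -5*h/2 (n(h) = ((h + 0)*(-5))/2 = (h*(-5))/2 = (-5*h)/2 = -5*h/2)
-55*(n(8) - 38) = -55*(-5/2*8 - 38) = -55*(-20 - 38) = -55*(-58) = 3190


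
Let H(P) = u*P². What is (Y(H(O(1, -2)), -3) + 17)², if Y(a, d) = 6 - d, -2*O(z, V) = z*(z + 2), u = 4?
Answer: 676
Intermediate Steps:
O(z, V) = -z*(2 + z)/2 (O(z, V) = -z*(z + 2)/2 = -z*(2 + z)/2)
H(P) = 4*P²
(Y(H(O(1, -2)), -3) + 17)² = ((6 - 1*(-3)) + 17)² = ((6 + 3) + 17)² = (9 + 17)² = 26² = 676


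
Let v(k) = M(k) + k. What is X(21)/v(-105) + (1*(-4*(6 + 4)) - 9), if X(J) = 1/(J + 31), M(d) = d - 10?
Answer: -560561/11440 ≈ -49.000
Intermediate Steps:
M(d) = -10 + d
X(J) = 1/(31 + J)
v(k) = -10 + 2*k (v(k) = (-10 + k) + k = -10 + 2*k)
X(21)/v(-105) + (1*(-4*(6 + 4)) - 9) = 1/((31 + 21)*(-10 + 2*(-105))) + (1*(-4*(6 + 4)) - 9) = 1/(52*(-10 - 210)) + (1*(-4*10) - 9) = (1/52)/(-220) + (1*(-40) - 9) = (1/52)*(-1/220) + (-40 - 9) = -1/11440 - 49 = -560561/11440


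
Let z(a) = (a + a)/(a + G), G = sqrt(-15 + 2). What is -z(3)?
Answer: -9/11 + 3*I*sqrt(13)/11 ≈ -0.81818 + 0.98333*I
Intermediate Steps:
G = I*sqrt(13) (G = sqrt(-13) = I*sqrt(13) ≈ 3.6056*I)
z(a) = 2*a/(a + I*sqrt(13)) (z(a) = (a + a)/(a + I*sqrt(13)) = (2*a)/(a + I*sqrt(13)) = 2*a/(a + I*sqrt(13)))
-z(3) = -2*3/(3 + I*sqrt(13)) = -6/(3 + I*sqrt(13))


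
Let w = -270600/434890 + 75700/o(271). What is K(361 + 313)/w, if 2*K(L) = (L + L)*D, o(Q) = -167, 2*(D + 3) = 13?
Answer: -17132622017/3296636320 ≈ -5.1970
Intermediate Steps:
D = 7/2 (D = -3 + (½)*13 = -3 + 13/2 = 7/2 ≈ 3.5000)
K(L) = 7*L/2 (K(L) = ((L + L)*(7/2))/2 = ((2*L)*(7/2))/2 = (7*L)/2 = 7*L/2)
w = -3296636320/7262663 (w = -270600/434890 + 75700/(-167) = -270600*1/434890 + 75700*(-1/167) = -27060/43489 - 75700/167 = -3296636320/7262663 ≈ -453.92)
K(361 + 313)/w = (7*(361 + 313)/2)/(-3296636320/7262663) = ((7/2)*674)*(-7262663/3296636320) = 2359*(-7262663/3296636320) = -17132622017/3296636320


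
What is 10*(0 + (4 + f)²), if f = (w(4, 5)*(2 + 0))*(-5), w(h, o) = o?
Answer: 21160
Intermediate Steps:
f = -50 (f = (5*(2 + 0))*(-5) = (5*2)*(-5) = 10*(-5) = -50)
10*(0 + (4 + f)²) = 10*(0 + (4 - 50)²) = 10*(0 + (-46)²) = 10*(0 + 2116) = 10*2116 = 21160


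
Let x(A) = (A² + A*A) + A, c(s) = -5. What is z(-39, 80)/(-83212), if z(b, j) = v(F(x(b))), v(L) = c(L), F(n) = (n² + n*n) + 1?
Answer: 5/83212 ≈ 6.0087e-5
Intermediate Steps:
x(A) = A + 2*A² (x(A) = (A² + A²) + A = 2*A² + A = A + 2*A²)
F(n) = 1 + 2*n² (F(n) = (n² + n²) + 1 = 2*n² + 1 = 1 + 2*n²)
v(L) = -5
z(b, j) = -5
z(-39, 80)/(-83212) = -5/(-83212) = -5*(-1/83212) = 5/83212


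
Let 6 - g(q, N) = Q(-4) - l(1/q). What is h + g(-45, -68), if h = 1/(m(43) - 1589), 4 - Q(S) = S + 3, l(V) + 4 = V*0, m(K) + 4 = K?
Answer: -4651/1550 ≈ -3.0006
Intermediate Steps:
m(K) = -4 + K
l(V) = -4 (l(V) = -4 + V*0 = -4 + 0 = -4)
Q(S) = 1 - S (Q(S) = 4 - (S + 3) = 4 - (3 + S) = 4 + (-3 - S) = 1 - S)
h = -1/1550 (h = 1/((-4 + 43) - 1589) = 1/(39 - 1589) = 1/(-1550) = -1/1550 ≈ -0.00064516)
g(q, N) = -3 (g(q, N) = 6 - ((1 - 1*(-4)) - 1*(-4)) = 6 - ((1 + 4) + 4) = 6 - (5 + 4) = 6 - 1*9 = 6 - 9 = -3)
h + g(-45, -68) = -1/1550 - 3 = -4651/1550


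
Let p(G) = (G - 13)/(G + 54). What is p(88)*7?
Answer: 525/142 ≈ 3.6972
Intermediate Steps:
p(G) = (-13 + G)/(54 + G)
p(88)*7 = ((-13 + 88)/(54 + 88))*7 = (75/142)*7 = 525/142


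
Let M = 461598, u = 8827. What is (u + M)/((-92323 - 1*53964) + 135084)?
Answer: -470425/11203 ≈ -41.991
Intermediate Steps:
(u + M)/((-92323 - 1*53964) + 135084) = (8827 + 461598)/((-92323 - 1*53964) + 135084) = 470425/((-92323 - 53964) + 135084) = 470425/(-146287 + 135084) = 470425/(-11203) = 470425*(-1/11203) = -470425/11203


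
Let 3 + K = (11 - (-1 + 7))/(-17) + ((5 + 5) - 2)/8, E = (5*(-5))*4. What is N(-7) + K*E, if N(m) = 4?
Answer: 3968/17 ≈ 233.41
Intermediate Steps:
E = -100 (E = -25*4 = -100)
K = -39/17 (K = -3 + ((11 - (-1 + 7))/(-17) + ((5 + 5) - 2)/8) = -3 + ((11 - 1*6)*(-1/17) + (10 - 2)*(⅛)) = -3 + ((11 - 6)*(-1/17) + 8*(⅛)) = -3 + (5*(-1/17) + 1) = -3 + (-5/17 + 1) = -3 + 12/17 = -39/17 ≈ -2.2941)
N(-7) + K*E = 4 - 39/17*(-100) = 4 + 3900/17 = 3968/17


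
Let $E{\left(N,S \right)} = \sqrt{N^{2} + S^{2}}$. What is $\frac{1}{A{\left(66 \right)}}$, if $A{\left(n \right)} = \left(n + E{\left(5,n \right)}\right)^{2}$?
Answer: $\frac{1}{\left(66 + \sqrt{4381}\right)^{2}} \approx 5.7228 \cdot 10^{-5}$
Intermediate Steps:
$A{\left(n \right)} = \left(n + \sqrt{25 + n^{2}}\right)^{2}$ ($A{\left(n \right)} = \left(n + \sqrt{5^{2} + n^{2}}\right)^{2} = \left(n + \sqrt{25 + n^{2}}\right)^{2}$)
$\frac{1}{A{\left(66 \right)}} = \frac{1}{\left(66 + \sqrt{25 + 66^{2}}\right)^{2}} = \frac{1}{\left(66 + \sqrt{25 + 4356}\right)^{2}} = \frac{1}{\left(66 + \sqrt{4381}\right)^{2}}$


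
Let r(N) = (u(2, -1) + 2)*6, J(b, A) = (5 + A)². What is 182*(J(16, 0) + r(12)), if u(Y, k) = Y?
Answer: 8918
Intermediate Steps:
r(N) = 24 (r(N) = (2 + 2)*6 = 4*6 = 24)
182*(J(16, 0) + r(12)) = 182*((5 + 0)² + 24) = 182*(5² + 24) = 182*(25 + 24) = 182*49 = 8918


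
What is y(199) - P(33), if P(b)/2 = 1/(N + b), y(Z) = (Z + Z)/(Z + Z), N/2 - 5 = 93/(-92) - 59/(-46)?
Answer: 1911/2003 ≈ 0.95407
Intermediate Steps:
N = 485/46 (N = 10 + 2*(93/(-92) - 59/(-46)) = 10 + 2*(93*(-1/92) - 59*(-1/46)) = 10 + 2*(-93/92 + 59/46) = 10 + 2*(25/92) = 10 + 25/46 = 485/46 ≈ 10.543)
y(Z) = 1 (y(Z) = (2*Z)/((2*Z)) = (2*Z)*(1/(2*Z)) = 1)
P(b) = 2/(485/46 + b)
y(199) - P(33) = 1 - 92/(485 + 46*33) = 1 - 92/(485 + 1518) = 1 - 92/2003 = 1911/2003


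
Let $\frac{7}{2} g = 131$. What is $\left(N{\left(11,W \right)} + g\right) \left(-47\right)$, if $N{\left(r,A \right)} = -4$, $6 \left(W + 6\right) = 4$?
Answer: $- \frac{10998}{7} \approx -1571.1$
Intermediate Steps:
$g = \frac{262}{7}$ ($g = \frac{2}{7} \cdot 131 = \frac{262}{7} \approx 37.429$)
$W = - \frac{16}{3}$ ($W = -6 + \frac{1}{6} \cdot 4 = -6 + \frac{2}{3} = - \frac{16}{3} \approx -5.3333$)
$\left(N{\left(11,W \right)} + g\right) \left(-47\right) = \left(-4 + \frac{262}{7}\right) \left(-47\right) = \frac{234}{7} \left(-47\right) = - \frac{10998}{7}$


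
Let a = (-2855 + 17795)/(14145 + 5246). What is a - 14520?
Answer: -281542380/19391 ≈ -14519.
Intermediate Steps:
a = 14940/19391 ≈ 0.77046
a - 14520 = 14940/19391 - 14520 = -281542380/19391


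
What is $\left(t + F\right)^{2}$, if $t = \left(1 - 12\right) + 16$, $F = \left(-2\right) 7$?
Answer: $81$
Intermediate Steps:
$F = -14$
$t = 5$ ($t = -11 + 16 = 5$)
$\left(t + F\right)^{2} = \left(5 - 14\right)^{2} = \left(-9\right)^{2} = 81$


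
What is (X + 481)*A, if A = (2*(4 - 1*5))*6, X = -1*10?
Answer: -5652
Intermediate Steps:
X = -10
A = -12 (A = (2*(4 - 5))*6 = (2*(-1))*6 = -2*6 = -12)
(X + 481)*A = (-10 + 481)*(-12) = 471*(-12) = -5652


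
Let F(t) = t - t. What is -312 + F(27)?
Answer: -312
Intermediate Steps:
F(t) = 0
-312 + F(27) = -312 + 0 = -312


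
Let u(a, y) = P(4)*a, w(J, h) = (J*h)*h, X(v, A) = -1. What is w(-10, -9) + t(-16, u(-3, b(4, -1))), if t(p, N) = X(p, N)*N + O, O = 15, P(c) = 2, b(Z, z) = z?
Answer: -789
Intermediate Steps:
w(J, h) = J*h²
u(a, y) = 2*a
t(p, N) = 15 - N (t(p, N) = -N + 15 = 15 - N)
w(-10, -9) + t(-16, u(-3, b(4, -1))) = -10*(-9)² + (15 - 2*(-3)) = -10*81 + (15 - 1*(-6)) = -810 + (15 + 6) = -810 + 21 = -789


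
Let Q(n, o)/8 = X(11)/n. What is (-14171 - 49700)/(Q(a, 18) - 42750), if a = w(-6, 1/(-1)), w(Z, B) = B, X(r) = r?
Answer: 63871/42838 ≈ 1.4910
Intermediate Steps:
a = -1 (a = 1/(-1) = -1)
Q(n, o) = 88/n (Q(n, o) = 8*(11/n) = 88/n)
(-14171 - 49700)/(Q(a, 18) - 42750) = (-14171 - 49700)/(88/(-1) - 42750) = -63871/(88*(-1) - 42750) = -63871/(-88 - 42750) = -63871/(-42838) = -63871*(-1/42838) = 63871/42838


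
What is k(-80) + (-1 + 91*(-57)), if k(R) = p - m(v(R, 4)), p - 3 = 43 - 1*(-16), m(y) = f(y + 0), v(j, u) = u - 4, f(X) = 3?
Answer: -5129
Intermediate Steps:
v(j, u) = -4 + u
m(y) = 3
p = 62 (p = 3 + (43 - 1*(-16)) = 3 + (43 + 16) = 3 + 59 = 62)
k(R) = 59 (k(R) = 62 - 1*3 = 62 - 3 = 59)
k(-80) + (-1 + 91*(-57)) = 59 + (-1 + 91*(-57)) = 59 + (-1 - 5187) = 59 - 5188 = -5129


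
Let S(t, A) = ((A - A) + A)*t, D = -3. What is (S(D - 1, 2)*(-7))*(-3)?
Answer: -168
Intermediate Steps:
S(t, A) = A*t (S(t, A) = (0 + A)*t = A*t)
(S(D - 1, 2)*(-7))*(-3) = ((2*(-3 - 1))*(-7))*(-3) = ((2*(-4))*(-7))*(-3) = -8*(-7)*(-3) = 56*(-3) = -168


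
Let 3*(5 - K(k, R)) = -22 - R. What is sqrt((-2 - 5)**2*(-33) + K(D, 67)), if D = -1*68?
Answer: I*sqrt(14241)/3 ≈ 39.779*I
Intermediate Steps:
D = -68
K(k, R) = 37/3 + R/3 (K(k, R) = 5 - (-22 - R)/3 = 5 + (22/3 + R/3) = 37/3 + R/3)
sqrt((-2 - 5)**2*(-33) + K(D, 67)) = sqrt((-2 - 5)**2*(-33) + (37/3 + (1/3)*67)) = sqrt((-7)**2*(-33) + (37/3 + 67/3)) = sqrt(49*(-33) + 104/3) = sqrt(-1617 + 104/3) = sqrt(-4747/3) = I*sqrt(14241)/3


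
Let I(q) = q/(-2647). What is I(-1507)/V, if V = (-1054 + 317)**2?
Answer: 137/130706213 ≈ 1.0482e-6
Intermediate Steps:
I(q) = -q/2647 (I(q) = q*(-1/2647) = -q/2647)
V = 543169 (V = (-737)**2 = 543169)
I(-1507)/V = -1/2647*(-1507)/543169 = (1507/2647)*(1/543169) = 137/130706213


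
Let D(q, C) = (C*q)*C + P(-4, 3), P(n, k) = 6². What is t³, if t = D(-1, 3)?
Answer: 19683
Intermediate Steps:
P(n, k) = 36
D(q, C) = 36 + q*C² (D(q, C) = (C*q)*C + 36 = q*C² + 36 = 36 + q*C²)
t = 27 (t = 36 - 1*3² = 36 - 1*9 = 36 - 9 = 27)
t³ = 27³ = 19683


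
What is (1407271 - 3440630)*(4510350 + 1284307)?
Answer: -11782617962863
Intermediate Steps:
(1407271 - 3440630)*(4510350 + 1284307) = -2033359*5794657 = -11782617962863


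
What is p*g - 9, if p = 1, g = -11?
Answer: -20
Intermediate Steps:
p*g - 9 = 1*(-11) - 9 = -11 - 9 = -20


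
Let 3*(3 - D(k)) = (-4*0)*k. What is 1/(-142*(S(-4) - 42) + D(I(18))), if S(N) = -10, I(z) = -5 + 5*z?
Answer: 1/7387 ≈ 0.00013537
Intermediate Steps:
D(k) = 3 (D(k) = 3 - (-4*0)*k/3 = 3 - 0*k = 3 - ⅓*0 = 3 + 0 = 3)
1/(-142*(S(-4) - 42) + D(I(18))) = 1/(-142*(-10 - 42) + 3) = 1/(-142*(-52) + 3) = 1/(7384 + 3) = 1/7387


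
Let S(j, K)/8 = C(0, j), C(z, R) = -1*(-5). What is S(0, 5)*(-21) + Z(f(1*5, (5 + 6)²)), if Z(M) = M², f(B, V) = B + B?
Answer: -740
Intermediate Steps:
C(z, R) = 5
f(B, V) = 2*B
S(j, K) = 40 (S(j, K) = 8*5 = 40)
S(0, 5)*(-21) + Z(f(1*5, (5 + 6)²)) = 40*(-21) + (2*(1*5))² = -840 + (2*5)² = -840 + 10² = -840 + 100 = -740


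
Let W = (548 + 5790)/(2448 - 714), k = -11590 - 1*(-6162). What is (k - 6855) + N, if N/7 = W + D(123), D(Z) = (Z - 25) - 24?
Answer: -10178072/867 ≈ -11739.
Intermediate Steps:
D(Z) = -49 + Z (D(Z) = (-25 + Z) - 24 = -49 + Z)
k = -5428 (k = -11590 + 6162 = -5428)
W = 3169/867 (W = 6338/1734 = 6338*(1/1734) = 3169/867 ≈ 3.6551)
N = 471289/867 (N = 7*(3169/867 + (-49 + 123)) = 7*(3169/867 + 74) = 7*(67327/867) = 471289/867 ≈ 543.59)
(k - 6855) + N = (-5428 - 6855) + 471289/867 = -12283 + 471289/867 = -10178072/867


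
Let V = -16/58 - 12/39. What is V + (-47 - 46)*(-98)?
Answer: 3435758/377 ≈ 9113.4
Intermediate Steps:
V = -220/377 (V = -16*1/58 - 12*1/39 = -8/29 - 4/13 = -220/377 ≈ -0.58355)
V + (-47 - 46)*(-98) = -220/377 + (-47 - 46)*(-98) = -220/377 - 93*(-98) = -220/377 + 9114 = 3435758/377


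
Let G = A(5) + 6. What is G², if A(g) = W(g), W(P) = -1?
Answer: 25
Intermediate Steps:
A(g) = -1
G = 5 (G = -1 + 6 = 5)
G² = 5² = 25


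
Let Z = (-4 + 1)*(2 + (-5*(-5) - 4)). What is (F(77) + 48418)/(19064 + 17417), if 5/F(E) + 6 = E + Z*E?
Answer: 253807151/191233402 ≈ 1.3272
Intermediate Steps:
Z = -69 (Z = -3*(2 + (25 - 4)) = -3*(2 + 21) = -3*23 = -69)
F(E) = 5/(-6 - 68*E) (F(E) = 5/(-6 + (E - 69*E)) = 5/(-6 - 68*E))
(F(77) + 48418)/(19064 + 17417) = (5/(2*(-3 - 34*77)) + 48418)/(19064 + 17417) = (5/(2*(-3 - 2618)) + 48418)/36481 = ((5/2)/(-2621) + 48418)*(1/36481) = ((5/2)*(-1/2621) + 48418)*(1/36481) = (-5/5242 + 48418)*(1/36481) = (253807151/5242)*(1/36481) = 253807151/191233402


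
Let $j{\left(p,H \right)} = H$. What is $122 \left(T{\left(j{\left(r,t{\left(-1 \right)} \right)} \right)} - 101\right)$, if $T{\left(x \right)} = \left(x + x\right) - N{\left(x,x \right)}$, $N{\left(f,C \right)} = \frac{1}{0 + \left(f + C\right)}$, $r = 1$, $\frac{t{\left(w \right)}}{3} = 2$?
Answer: $- \frac{65209}{6} \approx -10868.0$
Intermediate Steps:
$t{\left(w \right)} = 6$ ($t{\left(w \right)} = 3 \cdot 2 = 6$)
$N{\left(f,C \right)} = \frac{1}{C + f}$ ($N{\left(f,C \right)} = \frac{1}{0 + \left(C + f\right)} = \frac{1}{C + f}$)
$T{\left(x \right)} = 2 x - \frac{1}{2 x}$ ($T{\left(x \right)} = \left(x + x\right) - \frac{1}{x + x} = 2 x - \frac{1}{2 x}$)
$122 \left(T{\left(j{\left(r,t{\left(-1 \right)} \right)} \right)} - 101\right) = 122 \left(\left(2 \cdot 6 - \frac{1}{2 \cdot 6}\right) - 101\right) = 122 \left(\left(12 - \frac{1}{12}\right) - 101\right) = 122 \left(\frac{143}{12} - 101\right) = 122 \left(- \frac{1069}{12}\right) = - \frac{65209}{6}$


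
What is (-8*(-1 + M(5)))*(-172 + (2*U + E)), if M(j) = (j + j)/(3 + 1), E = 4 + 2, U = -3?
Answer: 2064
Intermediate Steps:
E = 6
M(j) = j/2 (M(j) = (2*j)/4 = (2*j)*(1/4) = j/2)
(-8*(-1 + M(5)))*(-172 + (2*U + E)) = (-8*(-1 + (1/2)*5))*(-172 + (2*(-3) + 6)) = (-8*(-1 + 5/2))*(-172 + (-6 + 6)) = (-8*3/2)*(-172 + 0) = -12*(-172) = 2064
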